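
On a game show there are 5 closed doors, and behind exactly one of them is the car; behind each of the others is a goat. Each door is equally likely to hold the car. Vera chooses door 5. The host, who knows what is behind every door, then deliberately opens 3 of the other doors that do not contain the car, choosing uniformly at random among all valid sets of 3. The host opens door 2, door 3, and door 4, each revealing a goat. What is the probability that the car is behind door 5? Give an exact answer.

1/5

Apply Bayes' rule, conditioning on where the car actually is.
If it is behind door 1 (prior 1/5): the host has no choice, probability 1; weight (1/5)·1 = 1/5.
If it is behind any of doors 2, 3, and 4 (prior 1/5 each): that door was opened and seen not to hold the prize — ruled out; weight (1/5)·0 = 0 each.
If it is behind door 5 (prior 1/5): the host has 4 equally likely choices, so probability 1/4; weight (1/5)·(1/4) = 1/20.
The weights sum to 1/4.
So P(the car behind door 5 | the host opened door 2, door 3, and door 4) = (1/20) / (1/4) = 1/5.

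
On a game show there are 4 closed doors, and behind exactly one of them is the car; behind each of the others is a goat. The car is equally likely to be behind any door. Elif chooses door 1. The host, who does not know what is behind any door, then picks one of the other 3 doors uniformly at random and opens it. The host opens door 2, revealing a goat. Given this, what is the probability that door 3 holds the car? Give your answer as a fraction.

1/3

Consider each possible location of the car in turn.
If it is behind any of doors 1, 3, and 4 (prior 1/4 each): the host picks door 2 with probability 1/3 regardless, and it is not the prize; weight (1/4)·(1/3) = 1/12 each.
If it is behind door 2 (prior 1/4): the host opened door 2, so this case is ruled out; weight (1/4)·0 = 0.
The weights sum to 1/4.
So P(the car behind door 3 | the host opened door 2) = (1/12) / (1/4) = 1/3.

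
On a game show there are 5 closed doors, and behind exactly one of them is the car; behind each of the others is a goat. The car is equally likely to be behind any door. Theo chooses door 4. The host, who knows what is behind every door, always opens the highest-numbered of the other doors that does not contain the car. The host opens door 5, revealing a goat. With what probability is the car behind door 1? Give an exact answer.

Apply Bayes' rule, conditioning on where the car actually is.
If it is behind any of doors 1, 2, 3, and 4 (prior 1/5 each): door 5 is the highest-numbered option available, probability 1; weight (1/5)·1 = 1/5 each.
If it is behind door 5 (prior 1/5): the host opened door 5, so this case is ruled out; weight (1/5)·0 = 0.
The weights sum to 4/5.
So P(the car behind door 1 | the host opened door 5) = (1/5) / (4/5) = 1/4.

1/4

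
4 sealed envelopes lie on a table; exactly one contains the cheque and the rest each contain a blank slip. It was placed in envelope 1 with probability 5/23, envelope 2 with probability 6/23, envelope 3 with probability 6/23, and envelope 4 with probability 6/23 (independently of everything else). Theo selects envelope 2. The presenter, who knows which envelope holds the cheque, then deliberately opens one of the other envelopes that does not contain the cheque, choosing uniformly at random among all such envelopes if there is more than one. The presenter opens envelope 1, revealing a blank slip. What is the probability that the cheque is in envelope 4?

Consider each possible location of the cheque in turn.
If it is in envelope 1 (prior 5/23): the presenter opened envelope 1, so this case is ruled out; weight (5/23)·0 = 0.
If it is in envelope 2 (prior 6/23): the presenter has 3 equally likely choices, so probability 1/3; weight (6/23)·(1/3) = 2/23.
If it is in either of envelopes 3 and 4 (prior 6/23 each): the presenter has 2 equally likely choices, so probability 1/2; weight (6/23)·(1/2) = 3/23 each.
The weights sum to 8/23.
So P(the cheque in envelope 4 | the presenter opened envelope 1) = (3/23) / (8/23) = 3/8.

3/8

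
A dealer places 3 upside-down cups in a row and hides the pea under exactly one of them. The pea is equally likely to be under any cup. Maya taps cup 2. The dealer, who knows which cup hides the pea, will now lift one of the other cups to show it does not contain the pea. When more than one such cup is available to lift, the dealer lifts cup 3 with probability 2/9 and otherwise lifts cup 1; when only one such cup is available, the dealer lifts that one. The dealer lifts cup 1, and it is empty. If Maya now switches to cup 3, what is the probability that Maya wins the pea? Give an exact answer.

9/16

Consider each possible location of the pea in turn.
If it is under cup 1 (prior 1/3): the dealer opened cup 1, so this case is ruled out; weight (1/3)·0 = 0.
If it is under cup 2 (prior 1/3): cup 3 is available but not opened, probability 7/9; weight (1/3)·(7/9) = 7/27.
If it is under cup 3 (prior 1/3): only cup 1 is available, probability 1; weight (1/3)·1 = 1/3.
The weights sum to 16/27.
So P(the pea under cup 3 | the dealer opened cup 1) = (1/3) / (16/27) = 9/16.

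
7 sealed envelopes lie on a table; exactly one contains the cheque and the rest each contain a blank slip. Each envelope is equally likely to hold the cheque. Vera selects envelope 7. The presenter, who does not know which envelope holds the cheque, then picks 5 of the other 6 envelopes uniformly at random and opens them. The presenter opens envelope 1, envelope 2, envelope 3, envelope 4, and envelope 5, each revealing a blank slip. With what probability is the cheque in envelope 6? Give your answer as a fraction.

1/2

Because the presenter chose which envelopes to open without knowing where the cheque is, the choice is independent of the prize location. Learning that none of the 5 opened envelopes holds the cheque simply rules out those 5 locations and leaves the remaining 2 envelopes still equally likely by symmetry.
So P(the cheque in envelope 6) = 1/2.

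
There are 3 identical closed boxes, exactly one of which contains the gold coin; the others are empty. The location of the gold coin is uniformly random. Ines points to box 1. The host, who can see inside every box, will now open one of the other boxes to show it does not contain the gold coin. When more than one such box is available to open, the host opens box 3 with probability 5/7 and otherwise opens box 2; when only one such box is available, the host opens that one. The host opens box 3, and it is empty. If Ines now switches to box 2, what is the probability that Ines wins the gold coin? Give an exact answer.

7/12

Consider each possible location of the gold coin in turn.
If it is in box 1 (prior 1/3): box 3 is available, opened with probability 5/7; weight (1/3)·(5/7) = 5/21.
If it is in box 2 (prior 1/3): only box 3 is available, probability 1; weight (1/3)·1 = 1/3.
If it is in box 3 (prior 1/3): the host opened box 3, so this case is ruled out; weight (1/3)·0 = 0.
The weights sum to 4/7.
So P(the gold coin in box 2 | the host opened box 3) = (1/3) / (4/7) = 7/12.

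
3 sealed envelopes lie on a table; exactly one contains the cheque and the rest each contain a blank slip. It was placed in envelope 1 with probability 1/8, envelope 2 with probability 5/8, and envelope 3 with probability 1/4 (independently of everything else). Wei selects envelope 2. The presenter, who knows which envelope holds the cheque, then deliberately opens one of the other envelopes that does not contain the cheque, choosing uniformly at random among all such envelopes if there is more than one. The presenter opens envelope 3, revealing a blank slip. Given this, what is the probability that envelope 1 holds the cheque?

Consider each possible location of the cheque in turn.
If it is in envelope 1 (prior 1/8): the presenter has no choice, probability 1; weight (1/8)·1 = 1/8.
If it is in envelope 2 (prior 5/8): the presenter has 2 equally likely choices, so probability 1/2; weight (5/8)·(1/2) = 5/16.
If it is in envelope 3 (prior 1/4): the presenter opened envelope 3, so this case is ruled out; weight (1/4)·0 = 0.
The weights sum to 7/16.
So P(the cheque in envelope 1 | the presenter opened envelope 3) = (1/8) / (7/16) = 2/7.

2/7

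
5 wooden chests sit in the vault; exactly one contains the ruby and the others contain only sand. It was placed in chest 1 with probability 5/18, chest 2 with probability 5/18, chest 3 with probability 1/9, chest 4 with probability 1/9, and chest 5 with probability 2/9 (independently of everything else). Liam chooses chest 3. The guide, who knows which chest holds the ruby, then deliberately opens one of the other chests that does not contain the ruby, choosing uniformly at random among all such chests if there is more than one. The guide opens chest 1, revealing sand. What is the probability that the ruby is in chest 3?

3/25

Apply Bayes' rule, conditioning on where the ruby actually is.
If it is in chest 1 (prior 5/18): the guide opened chest 1, so this case is ruled out; weight (5/18)·0 = 0.
If it is in chest 2 (prior 5/18): the guide has 3 equally likely choices, so probability 1/3; weight (5/18)·(1/3) = 5/54.
If it is in chest 3 (prior 1/9): the guide has 4 equally likely choices, so probability 1/4; weight (1/9)·(1/4) = 1/36.
If it is in chest 4 (prior 1/9): the guide has 3 equally likely choices, so probability 1/3; weight (1/9)·(1/3) = 1/27.
If it is in chest 5 (prior 2/9): the guide has 3 equally likely choices, so probability 1/3; weight (2/9)·(1/3) = 2/27.
The weights sum to 25/108.
So P(the ruby in chest 3 | the guide opened chest 1) = (1/36) / (25/108) = 3/25.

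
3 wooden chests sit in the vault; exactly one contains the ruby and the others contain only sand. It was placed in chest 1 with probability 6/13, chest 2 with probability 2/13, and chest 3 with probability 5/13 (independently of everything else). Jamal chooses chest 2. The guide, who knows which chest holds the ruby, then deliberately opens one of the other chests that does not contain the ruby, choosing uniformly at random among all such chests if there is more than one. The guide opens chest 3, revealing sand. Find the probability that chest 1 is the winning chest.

Consider each possible location of the ruby in turn.
If it is in chest 1 (prior 6/13): the guide has no choice, probability 1; weight (6/13)·1 = 6/13.
If it is in chest 2 (prior 2/13): the guide has 2 equally likely choices, so probability 1/2; weight (2/13)·(1/2) = 1/13.
If it is in chest 3 (prior 5/13): the guide opened chest 3, so this case is ruled out; weight (5/13)·0 = 0.
The weights sum to 7/13.
So P(the ruby in chest 1 | the guide opened chest 3) = (6/13) / (7/13) = 6/7.

6/7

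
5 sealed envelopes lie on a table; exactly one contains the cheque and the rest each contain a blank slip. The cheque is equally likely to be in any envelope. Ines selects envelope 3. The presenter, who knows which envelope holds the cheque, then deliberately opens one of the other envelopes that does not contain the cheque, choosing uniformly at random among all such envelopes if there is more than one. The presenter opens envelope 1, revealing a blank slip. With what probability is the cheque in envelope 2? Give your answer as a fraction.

4/15

Consider each possible location of the cheque in turn.
If it is in envelope 1 (prior 1/5): the presenter opened envelope 1, so this case is ruled out; weight (1/5)·0 = 0.
If it is in any of envelopes 2, 4, and 5 (prior 1/5 each): the presenter has 3 equally likely choices, so probability 1/3; weight (1/5)·(1/3) = 1/15 each.
If it is in envelope 3 (prior 1/5): the presenter has 4 equally likely choices, so probability 1/4; weight (1/5)·(1/4) = 1/20.
The weights sum to 1/4.
So P(the cheque in envelope 2 | the presenter opened envelope 1) = (1/15) / (1/4) = 4/15.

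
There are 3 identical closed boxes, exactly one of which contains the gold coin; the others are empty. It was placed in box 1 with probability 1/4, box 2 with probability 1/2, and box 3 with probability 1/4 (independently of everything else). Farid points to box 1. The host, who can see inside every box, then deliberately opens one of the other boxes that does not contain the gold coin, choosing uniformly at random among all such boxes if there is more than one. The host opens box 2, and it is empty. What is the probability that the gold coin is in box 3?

Apply Bayes' rule, conditioning on where the gold coin actually is.
If it is in box 1 (prior 1/4): the host has 2 equally likely choices, so probability 1/2; weight (1/4)·(1/2) = 1/8.
If it is in box 2 (prior 1/2): the host opened box 2, so this case is ruled out; weight (1/2)·0 = 0.
If it is in box 3 (prior 1/4): the host has no choice, probability 1; weight (1/4)·1 = 1/4.
The weights sum to 3/8.
So P(the gold coin in box 3 | the host opened box 2) = (1/4) / (3/8) = 2/3.

2/3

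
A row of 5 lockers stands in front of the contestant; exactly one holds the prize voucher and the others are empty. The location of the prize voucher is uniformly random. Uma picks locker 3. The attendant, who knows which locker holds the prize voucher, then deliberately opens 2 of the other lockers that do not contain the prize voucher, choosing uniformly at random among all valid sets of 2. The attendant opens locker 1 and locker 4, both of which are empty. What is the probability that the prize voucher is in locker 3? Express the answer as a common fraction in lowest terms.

1/5

Apply Bayes' rule, conditioning on where the prize voucher actually is.
If it is in either of lockers 1 and 4 (prior 1/5 each): that locker was opened and seen not to hold the prize — ruled out; weight (1/5)·0 = 0 each.
If it is in either of lockers 2 and 5 (prior 1/5 each): the attendant has 3 equally likely choices, so probability 1/3; weight (1/5)·(1/3) = 1/15 each.
If it is in locker 3 (prior 1/5): the attendant has 6 equally likely choices, so probability 1/6; weight (1/5)·(1/6) = 1/30.
The weights sum to 1/6.
So P(the prize voucher in locker 3 | the attendant opened locker 1 and locker 4) = (1/30) / (1/6) = 1/5.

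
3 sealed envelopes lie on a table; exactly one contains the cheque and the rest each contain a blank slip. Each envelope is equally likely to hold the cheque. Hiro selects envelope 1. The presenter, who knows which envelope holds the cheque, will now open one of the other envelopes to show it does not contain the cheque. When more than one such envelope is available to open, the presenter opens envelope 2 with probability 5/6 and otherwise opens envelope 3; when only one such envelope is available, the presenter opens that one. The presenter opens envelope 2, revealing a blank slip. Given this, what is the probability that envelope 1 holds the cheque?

Consider each possible location of the cheque in turn.
If it is in envelope 1 (prior 1/3): envelope 2 is available, opened with probability 5/6; weight (1/3)·(5/6) = 5/18.
If it is in envelope 2 (prior 1/3): the presenter opened envelope 2, so this case is ruled out; weight (1/3)·0 = 0.
If it is in envelope 3 (prior 1/3): only envelope 2 is available, probability 1; weight (1/3)·1 = 1/3.
The weights sum to 11/18.
So P(the cheque in envelope 1 | the presenter opened envelope 2) = (5/18) / (11/18) = 5/11.

5/11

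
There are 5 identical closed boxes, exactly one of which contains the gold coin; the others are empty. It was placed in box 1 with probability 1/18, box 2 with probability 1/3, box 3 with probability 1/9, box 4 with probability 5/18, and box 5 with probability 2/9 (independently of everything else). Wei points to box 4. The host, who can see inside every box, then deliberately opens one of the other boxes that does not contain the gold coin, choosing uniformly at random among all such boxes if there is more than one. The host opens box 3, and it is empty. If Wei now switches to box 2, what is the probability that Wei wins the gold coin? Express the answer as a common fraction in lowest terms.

Apply Bayes' rule, conditioning on where the gold coin actually is.
If it is in box 1 (prior 1/18): the host has 3 equally likely choices, so probability 1/3; weight (1/18)·(1/3) = 1/54.
If it is in box 2 (prior 1/3): the host has 3 equally likely choices, so probability 1/3; weight (1/3)·(1/3) = 1/9.
If it is in box 3 (prior 1/9): the host opened box 3, so this case is ruled out; weight (1/9)·0 = 0.
If it is in box 4 (prior 5/18): the host has 4 equally likely choices, so probability 1/4; weight (5/18)·(1/4) = 5/72.
If it is in box 5 (prior 2/9): the host has 3 equally likely choices, so probability 1/3; weight (2/9)·(1/3) = 2/27.
The weights sum to 59/216.
So P(the gold coin in box 2 | the host opened box 3) = (1/9) / (59/216) = 24/59.

24/59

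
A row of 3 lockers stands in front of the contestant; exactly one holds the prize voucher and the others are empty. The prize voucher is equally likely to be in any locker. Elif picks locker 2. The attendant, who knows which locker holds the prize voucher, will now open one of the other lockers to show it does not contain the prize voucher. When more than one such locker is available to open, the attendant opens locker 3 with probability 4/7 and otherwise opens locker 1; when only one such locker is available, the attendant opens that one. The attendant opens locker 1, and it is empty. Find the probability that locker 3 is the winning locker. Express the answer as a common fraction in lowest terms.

7/10

Consider each possible location of the prize voucher in turn.
If it is in locker 1 (prior 1/3): the attendant opened locker 1, so this case is ruled out; weight (1/3)·0 = 0.
If it is in locker 2 (prior 1/3): locker 3 is available but not opened, probability 3/7; weight (1/3)·(3/7) = 1/7.
If it is in locker 3 (prior 1/3): only locker 1 is available, probability 1; weight (1/3)·1 = 1/3.
The weights sum to 10/21.
So P(the prize voucher in locker 3 | the attendant opened locker 1) = (1/3) / (10/21) = 7/10.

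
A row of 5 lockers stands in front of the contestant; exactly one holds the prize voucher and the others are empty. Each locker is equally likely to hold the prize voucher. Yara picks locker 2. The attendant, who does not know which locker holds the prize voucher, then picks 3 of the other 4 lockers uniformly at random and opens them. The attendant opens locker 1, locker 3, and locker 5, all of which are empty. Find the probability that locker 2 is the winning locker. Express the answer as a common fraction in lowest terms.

Condition on the true location of the prize voucher.
If it is in any of lockers 1, 3, and 5 (prior 1/5 each): that locker was opened and seen not to hold the prize — ruled out; weight (1/5)·0 = 0 each.
If it is in either of lockers 2 and 4 (prior 1/5 each): the attendant picks exactly this set with probability 1/4 regardless, and none is the prize; weight (1/5)·(1/4) = 1/20 each.
The weights sum to 1/10.
So P(the prize voucher in locker 2 | the attendant opened locker 1, locker 3, and locker 5) = (1/20) / (1/10) = 1/2.

1/2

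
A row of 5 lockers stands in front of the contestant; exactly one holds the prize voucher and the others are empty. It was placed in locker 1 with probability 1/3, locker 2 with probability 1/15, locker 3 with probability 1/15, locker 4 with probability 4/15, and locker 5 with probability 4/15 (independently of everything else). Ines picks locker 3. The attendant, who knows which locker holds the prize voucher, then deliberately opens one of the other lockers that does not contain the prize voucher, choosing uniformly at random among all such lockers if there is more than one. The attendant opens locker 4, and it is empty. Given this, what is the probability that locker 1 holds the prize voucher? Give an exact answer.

Condition on the true location of the prize voucher.
If it is in locker 1 (prior 1/3): the attendant has 3 equally likely choices, so probability 1/3; weight (1/3)·(1/3) = 1/9.
If it is in locker 2 (prior 1/15): the attendant has 3 equally likely choices, so probability 1/3; weight (1/15)·(1/3) = 1/45.
If it is in locker 3 (prior 1/15): the attendant has 4 equally likely choices, so probability 1/4; weight (1/15)·(1/4) = 1/60.
If it is in locker 4 (prior 4/15): the attendant opened locker 4, so this case is ruled out; weight (4/15)·0 = 0.
If it is in locker 5 (prior 4/15): the attendant has 3 equally likely choices, so probability 1/3; weight (4/15)·(1/3) = 4/45.
The weights sum to 43/180.
So P(the prize voucher in locker 1 | the attendant opened locker 4) = (1/9) / (43/180) = 20/43.

20/43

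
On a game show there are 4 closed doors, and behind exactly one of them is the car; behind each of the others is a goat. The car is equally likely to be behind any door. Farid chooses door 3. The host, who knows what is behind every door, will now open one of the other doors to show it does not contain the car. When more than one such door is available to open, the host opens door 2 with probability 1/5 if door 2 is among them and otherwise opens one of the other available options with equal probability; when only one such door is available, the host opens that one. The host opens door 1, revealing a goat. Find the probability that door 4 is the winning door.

Condition on the true location of the car.
If it is behind door 1 (prior 1/4): the host opened door 1, so this case is ruled out; weight (1/4)·0 = 0.
If it is behind door 2 (prior 1/4): door 2 holds the prize so is unavailable; the host chooses uniformly among the 2 others, probability 1/2; weight (1/4)·(1/2) = 1/8.
If it is behind door 3 (prior 1/4): door 2 is available but not opened; door 1 gets probability (1 − 1/5)/2 = 2/5; weight (1/4)·(2/5) = 1/10.
If it is behind door 4 (prior 1/4): door 2 is available but not opened, probability 4/5; weight (1/4)·(4/5) = 1/5.
The weights sum to 17/40.
So P(the car behind door 4 | the host opened door 1) = (1/5) / (17/40) = 8/17.

8/17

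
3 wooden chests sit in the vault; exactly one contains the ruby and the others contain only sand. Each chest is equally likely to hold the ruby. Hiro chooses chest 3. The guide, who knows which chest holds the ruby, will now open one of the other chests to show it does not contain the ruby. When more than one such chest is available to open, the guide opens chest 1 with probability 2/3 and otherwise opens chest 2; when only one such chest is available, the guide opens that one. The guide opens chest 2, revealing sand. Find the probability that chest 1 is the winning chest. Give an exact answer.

3/4

Apply Bayes' rule, conditioning on where the ruby actually is.
If it is in chest 1 (prior 1/3): only chest 2 is available, probability 1; weight (1/3)·1 = 1/3.
If it is in chest 2 (prior 1/3): the guide opened chest 2, so this case is ruled out; weight (1/3)·0 = 0.
If it is in chest 3 (prior 1/3): chest 1 is available but not opened, probability 1/3; weight (1/3)·(1/3) = 1/9.
The weights sum to 4/9.
So P(the ruby in chest 1 | the guide opened chest 2) = (1/3) / (4/9) = 3/4.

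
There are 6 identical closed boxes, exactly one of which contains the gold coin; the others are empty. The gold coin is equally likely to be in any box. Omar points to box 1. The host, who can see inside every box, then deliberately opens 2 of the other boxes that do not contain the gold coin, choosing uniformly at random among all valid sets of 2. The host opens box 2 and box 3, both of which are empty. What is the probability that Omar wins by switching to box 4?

5/18

Consider each possible location of the gold coin in turn.
If it is in box 1 (prior 1/6): the host has 10 equally likely choices, so probability 1/10; weight (1/6)·(1/10) = 1/60.
If it is in either of boxes 2 and 3 (prior 1/6 each): that box was opened and seen not to hold the prize — ruled out; weight (1/6)·0 = 0 each.
If it is in any of boxes 4, 5, and 6 (prior 1/6 each): the host has 6 equally likely choices, so probability 1/6; weight (1/6)·(1/6) = 1/36 each.
The weights sum to 1/10.
So P(the gold coin in box 4 | the host opened box 2 and box 3) = (1/36) / (1/10) = 5/18.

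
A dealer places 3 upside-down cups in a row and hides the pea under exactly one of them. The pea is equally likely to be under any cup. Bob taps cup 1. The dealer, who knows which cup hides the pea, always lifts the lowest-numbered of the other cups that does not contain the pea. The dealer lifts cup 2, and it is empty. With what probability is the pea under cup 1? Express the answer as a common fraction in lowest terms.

Consider each possible location of the pea in turn.
If it is under either of cups 1 and 3 (prior 1/3 each): cup 2 is the lowest-numbered option available, probability 1; weight (1/3)·1 = 1/3 each.
If it is under cup 2 (prior 1/3): the dealer opened cup 2, so this case is ruled out; weight (1/3)·0 = 0.
The weights sum to 2/3.
So P(the pea under cup 1 | the dealer opened cup 2) = (1/3) / (2/3) = 1/2.

1/2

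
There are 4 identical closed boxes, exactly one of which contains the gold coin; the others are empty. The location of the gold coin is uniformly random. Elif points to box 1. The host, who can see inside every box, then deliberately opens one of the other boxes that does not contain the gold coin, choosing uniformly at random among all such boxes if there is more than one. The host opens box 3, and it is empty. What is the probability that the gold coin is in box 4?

Consider each possible location of the gold coin in turn.
If it is in box 1 (prior 1/4): the host has 3 equally likely choices, so probability 1/3; weight (1/4)·(1/3) = 1/12.
If it is in either of boxes 2 and 4 (prior 1/4 each): the host has 2 equally likely choices, so probability 1/2; weight (1/4)·(1/2) = 1/8 each.
If it is in box 3 (prior 1/4): the host opened box 3, so this case is ruled out; weight (1/4)·0 = 0.
The weights sum to 1/3.
So P(the gold coin in box 4 | the host opened box 3) = (1/8) / (1/3) = 3/8.

3/8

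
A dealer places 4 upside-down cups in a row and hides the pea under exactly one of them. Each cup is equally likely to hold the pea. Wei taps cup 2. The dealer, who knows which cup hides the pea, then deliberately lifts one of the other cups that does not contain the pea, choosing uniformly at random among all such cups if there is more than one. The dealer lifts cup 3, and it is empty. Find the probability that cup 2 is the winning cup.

Apply Bayes' rule, conditioning on where the pea actually is.
If it is under either of cups 1 and 4 (prior 1/4 each): the dealer has 2 equally likely choices, so probability 1/2; weight (1/4)·(1/2) = 1/8 each.
If it is under cup 2 (prior 1/4): the dealer has 3 equally likely choices, so probability 1/3; weight (1/4)·(1/3) = 1/12.
If it is under cup 3 (prior 1/4): the dealer opened cup 3, so this case is ruled out; weight (1/4)·0 = 0.
The weights sum to 1/3.
So P(the pea under cup 2 | the dealer opened cup 3) = (1/12) / (1/3) = 1/4.

1/4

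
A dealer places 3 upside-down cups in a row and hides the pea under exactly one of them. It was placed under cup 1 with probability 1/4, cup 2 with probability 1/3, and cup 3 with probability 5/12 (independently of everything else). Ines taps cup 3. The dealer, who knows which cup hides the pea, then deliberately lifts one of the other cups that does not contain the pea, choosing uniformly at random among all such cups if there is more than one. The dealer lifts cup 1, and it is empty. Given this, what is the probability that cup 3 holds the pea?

Apply Bayes' rule, conditioning on where the pea actually is.
If it is under cup 1 (prior 1/4): the dealer opened cup 1, so this case is ruled out; weight (1/4)·0 = 0.
If it is under cup 2 (prior 1/3): the dealer has no choice, probability 1; weight (1/3)·1 = 1/3.
If it is under cup 3 (prior 5/12): the dealer has 2 equally likely choices, so probability 1/2; weight (5/12)·(1/2) = 5/24.
The weights sum to 13/24.
So P(the pea under cup 3 | the dealer opened cup 1) = (5/24) / (13/24) = 5/13.

5/13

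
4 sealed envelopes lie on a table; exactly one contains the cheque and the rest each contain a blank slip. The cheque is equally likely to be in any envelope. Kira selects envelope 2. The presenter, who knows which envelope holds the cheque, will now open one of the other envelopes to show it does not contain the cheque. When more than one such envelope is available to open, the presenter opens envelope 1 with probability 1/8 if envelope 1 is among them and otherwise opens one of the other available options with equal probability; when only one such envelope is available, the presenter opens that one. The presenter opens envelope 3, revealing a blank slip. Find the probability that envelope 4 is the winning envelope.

Consider each possible location of the cheque in turn.
If it is in envelope 1 (prior 1/4): envelope 1 holds the prize so is unavailable; the presenter chooses uniformly among the 2 others, probability 1/2; weight (1/4)·(1/2) = 1/8.
If it is in envelope 2 (prior 1/4): envelope 1 is available but not opened; envelope 3 gets probability (1 − 1/8)/2 = 7/16; weight (1/4)·(7/16) = 7/64.
If it is in envelope 3 (prior 1/4): the presenter opened envelope 3, so this case is ruled out; weight (1/4)·0 = 0.
If it is in envelope 4 (prior 1/4): envelope 1 is available but not opened, probability 7/8; weight (1/4)·(7/8) = 7/32.
The weights sum to 29/64.
So P(the cheque in envelope 4 | the presenter opened envelope 3) = (7/32) / (29/64) = 14/29.

14/29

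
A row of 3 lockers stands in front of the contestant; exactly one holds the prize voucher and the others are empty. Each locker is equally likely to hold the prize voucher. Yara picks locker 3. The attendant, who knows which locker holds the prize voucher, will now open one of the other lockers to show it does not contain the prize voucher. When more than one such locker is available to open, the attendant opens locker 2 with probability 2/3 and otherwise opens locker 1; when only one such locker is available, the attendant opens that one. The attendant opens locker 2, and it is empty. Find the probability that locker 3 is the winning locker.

2/5

Condition on the true location of the prize voucher.
If it is in locker 1 (prior 1/3): only locker 2 is available, probability 1; weight (1/3)·1 = 1/3.
If it is in locker 2 (prior 1/3): the attendant opened locker 2, so this case is ruled out; weight (1/3)·0 = 0.
If it is in locker 3 (prior 1/3): locker 2 is available, opened with probability 2/3; weight (1/3)·(2/3) = 2/9.
The weights sum to 5/9.
So P(the prize voucher in locker 3 | the attendant opened locker 2) = (2/9) / (5/9) = 2/5.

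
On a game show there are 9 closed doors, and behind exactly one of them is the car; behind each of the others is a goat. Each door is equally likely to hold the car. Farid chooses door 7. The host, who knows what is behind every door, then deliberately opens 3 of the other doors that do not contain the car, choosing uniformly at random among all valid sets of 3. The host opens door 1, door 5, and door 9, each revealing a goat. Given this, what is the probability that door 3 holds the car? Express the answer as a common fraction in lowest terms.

Consider each possible location of the car in turn.
If it is behind any of doors 1, 5, and 9 (prior 1/9 each): that door was opened and seen not to hold the prize — ruled out; weight (1/9)·0 = 0 each.
If it is behind any of doors 2, 3, 4, 6, and 8 (prior 1/9 each): the host has 35 equally likely choices, so probability 1/35; weight (1/9)·(1/35) = 1/315 each.
If it is behind door 7 (prior 1/9): the host has 56 equally likely choices, so probability 1/56; weight (1/9)·(1/56) = 1/504.
The weights sum to 1/56.
So P(the car behind door 3 | the host opened door 1, door 5, and door 9) = (1/315) / (1/56) = 8/45.

8/45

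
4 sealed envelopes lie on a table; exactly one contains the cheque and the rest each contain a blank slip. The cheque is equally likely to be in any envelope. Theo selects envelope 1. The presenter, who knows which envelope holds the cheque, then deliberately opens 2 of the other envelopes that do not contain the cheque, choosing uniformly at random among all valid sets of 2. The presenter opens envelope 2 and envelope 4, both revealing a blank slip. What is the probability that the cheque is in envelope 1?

1/4

Consider each possible location of the cheque in turn.
If it is in envelope 1 (prior 1/4): the presenter has 3 equally likely choices, so probability 1/3; weight (1/4)·(1/3) = 1/12.
If it is in either of envelopes 2 and 4 (prior 1/4 each): that envelope was opened and seen not to hold the prize — ruled out; weight (1/4)·0 = 0 each.
If it is in envelope 3 (prior 1/4): the presenter has no choice, probability 1; weight (1/4)·1 = 1/4.
The weights sum to 1/3.
So P(the cheque in envelope 1 | the presenter opened envelope 2 and envelope 4) = (1/12) / (1/3) = 1/4.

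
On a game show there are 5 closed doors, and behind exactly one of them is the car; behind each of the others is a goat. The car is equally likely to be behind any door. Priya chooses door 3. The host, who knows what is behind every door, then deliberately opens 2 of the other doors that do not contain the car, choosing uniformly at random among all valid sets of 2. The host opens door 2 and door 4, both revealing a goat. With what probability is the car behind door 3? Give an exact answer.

Condition on the true location of the car.
If it is behind either of doors 1 and 5 (prior 1/5 each): the host has 3 equally likely choices, so probability 1/3; weight (1/5)·(1/3) = 1/15 each.
If it is behind either of doors 2 and 4 (prior 1/5 each): that door was opened and seen not to hold the prize — ruled out; weight (1/5)·0 = 0 each.
If it is behind door 3 (prior 1/5): the host has 6 equally likely choices, so probability 1/6; weight (1/5)·(1/6) = 1/30.
The weights sum to 1/6.
So P(the car behind door 3 | the host opened door 2 and door 4) = (1/30) / (1/6) = 1/5.

1/5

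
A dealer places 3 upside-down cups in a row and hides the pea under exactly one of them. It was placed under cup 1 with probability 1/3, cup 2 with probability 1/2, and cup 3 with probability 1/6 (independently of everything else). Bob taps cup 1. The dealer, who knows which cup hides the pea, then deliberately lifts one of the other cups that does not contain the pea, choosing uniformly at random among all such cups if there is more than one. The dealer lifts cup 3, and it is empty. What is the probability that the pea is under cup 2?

Condition on the true location of the pea.
If it is under cup 1 (prior 1/3): the dealer has 2 equally likely choices, so probability 1/2; weight (1/3)·(1/2) = 1/6.
If it is under cup 2 (prior 1/2): the dealer has no choice, probability 1; weight (1/2)·1 = 1/2.
If it is under cup 3 (prior 1/6): the dealer opened cup 3, so this case is ruled out; weight (1/6)·0 = 0.
The weights sum to 2/3.
So P(the pea under cup 2 | the dealer opened cup 3) = (1/2) / (2/3) = 3/4.

3/4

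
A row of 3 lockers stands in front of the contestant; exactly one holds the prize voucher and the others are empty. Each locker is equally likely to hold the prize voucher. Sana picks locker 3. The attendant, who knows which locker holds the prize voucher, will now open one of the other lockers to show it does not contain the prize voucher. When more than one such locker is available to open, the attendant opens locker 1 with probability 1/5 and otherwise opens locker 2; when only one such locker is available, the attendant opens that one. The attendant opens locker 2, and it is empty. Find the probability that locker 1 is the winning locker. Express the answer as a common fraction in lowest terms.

Consider each possible location of the prize voucher in turn.
If it is in locker 1 (prior 1/3): only locker 2 is available, probability 1; weight (1/3)·1 = 1/3.
If it is in locker 2 (prior 1/3): the attendant opened locker 2, so this case is ruled out; weight (1/3)·0 = 0.
If it is in locker 3 (prior 1/3): locker 1 is available but not opened, probability 4/5; weight (1/3)·(4/5) = 4/15.
The weights sum to 3/5.
So P(the prize voucher in locker 1 | the attendant opened locker 2) = (1/3) / (3/5) = 5/9.

5/9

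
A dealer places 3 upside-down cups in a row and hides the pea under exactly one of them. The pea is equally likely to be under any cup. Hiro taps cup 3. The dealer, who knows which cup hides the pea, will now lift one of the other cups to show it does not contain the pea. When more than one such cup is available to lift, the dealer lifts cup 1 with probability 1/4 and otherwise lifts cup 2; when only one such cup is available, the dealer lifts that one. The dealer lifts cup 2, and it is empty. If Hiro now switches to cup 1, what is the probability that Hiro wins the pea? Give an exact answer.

Condition on the true location of the pea.
If it is under cup 1 (prior 1/3): only cup 2 is available, probability 1; weight (1/3)·1 = 1/3.
If it is under cup 2 (prior 1/3): the dealer opened cup 2, so this case is ruled out; weight (1/3)·0 = 0.
If it is under cup 3 (prior 1/3): cup 1 is available but not opened, probability 3/4; weight (1/3)·(3/4) = 1/4.
The weights sum to 7/12.
So P(the pea under cup 1 | the dealer opened cup 2) = (1/3) / (7/12) = 4/7.

4/7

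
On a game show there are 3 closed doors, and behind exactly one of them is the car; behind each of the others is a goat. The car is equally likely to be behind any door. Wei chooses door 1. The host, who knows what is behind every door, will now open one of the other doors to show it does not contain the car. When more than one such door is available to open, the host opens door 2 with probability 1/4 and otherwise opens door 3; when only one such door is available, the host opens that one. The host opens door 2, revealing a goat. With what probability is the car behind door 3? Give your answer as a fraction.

Condition on the true location of the car.
If it is behind door 1 (prior 1/3): door 2 is available, opened with probability 1/4; weight (1/3)·(1/4) = 1/12.
If it is behind door 2 (prior 1/3): the host opened door 2, so this case is ruled out; weight (1/3)·0 = 0.
If it is behind door 3 (prior 1/3): only door 2 is available, probability 1; weight (1/3)·1 = 1/3.
The weights sum to 5/12.
So P(the car behind door 3 | the host opened door 2) = (1/3) / (5/12) = 4/5.

4/5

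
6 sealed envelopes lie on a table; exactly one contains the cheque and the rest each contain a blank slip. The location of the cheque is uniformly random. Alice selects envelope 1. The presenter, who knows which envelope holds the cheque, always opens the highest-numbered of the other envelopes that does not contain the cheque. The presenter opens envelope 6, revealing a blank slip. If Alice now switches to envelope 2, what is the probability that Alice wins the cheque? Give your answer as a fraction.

Consider each possible location of the cheque in turn.
If it is in any of envelopes 1, 2, 3, 4, and 5 (prior 1/6 each): envelope 6 is the highest-numbered option available, probability 1; weight (1/6)·1 = 1/6 each.
If it is in envelope 6 (prior 1/6): the presenter opened envelope 6, so this case is ruled out; weight (1/6)·0 = 0.
The weights sum to 5/6.
So P(the cheque in envelope 2 | the presenter opened envelope 6) = (1/6) / (5/6) = 1/5.

1/5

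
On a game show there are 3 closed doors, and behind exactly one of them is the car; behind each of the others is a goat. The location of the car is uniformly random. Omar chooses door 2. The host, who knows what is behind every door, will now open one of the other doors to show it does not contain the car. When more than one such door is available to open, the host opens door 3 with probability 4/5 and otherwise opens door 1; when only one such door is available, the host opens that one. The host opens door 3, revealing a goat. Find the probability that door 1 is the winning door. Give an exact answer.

5/9

Apply Bayes' rule, conditioning on where the car actually is.
If it is behind door 1 (prior 1/3): only door 3 is available, probability 1; weight (1/3)·1 = 1/3.
If it is behind door 2 (prior 1/3): door 3 is available, opened with probability 4/5; weight (1/3)·(4/5) = 4/15.
If it is behind door 3 (prior 1/3): the host opened door 3, so this case is ruled out; weight (1/3)·0 = 0.
The weights sum to 3/5.
So P(the car behind door 1 | the host opened door 3) = (1/3) / (3/5) = 5/9.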